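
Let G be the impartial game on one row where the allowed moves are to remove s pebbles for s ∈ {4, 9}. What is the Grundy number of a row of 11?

Compute g(0), g(1), … for moves {4, 9}:
g(0) = mex{} = 0
g(1) = mex{} = 0
g(2) = mex{} = 0
g(3) = mex{} = 0
g(4) = mex{0} = 1
g(5) = mex{0} = 1
g(6) = mex{0} = 1
g(7) = mex{0} = 1
g(8) = mex{1} = 0
g(9) = mex{0,1} = 2
g(10) = mex{0,1} = 2
g(11) = mex{0,1} = 2
So g(11) = 2.

2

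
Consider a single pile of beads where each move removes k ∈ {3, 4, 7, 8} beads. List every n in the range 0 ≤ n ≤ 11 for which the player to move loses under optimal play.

0, 1, 2, 11

Grundy values for subtraction set {3, 4, 7, 8}:
k:     0  1  2  3  4  5  6  7  8  9 10 11
g(k):  0  0  0  1  1  1  2  2  2  3  3  0
The P-positions (g = 0) in 0..11 are 0, 1, 2, 11.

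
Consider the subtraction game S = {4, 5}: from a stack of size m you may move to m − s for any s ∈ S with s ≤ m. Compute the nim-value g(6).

Grundy values for subtraction set {4, 5}:
k:     0  1  2  3  4  5  6
g(k):  0  0  0  0  1  1  1
So g(6) = 1.

1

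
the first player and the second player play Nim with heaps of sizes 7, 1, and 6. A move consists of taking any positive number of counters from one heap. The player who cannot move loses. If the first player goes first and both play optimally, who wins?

Compute the nim-sum pairwise:
7 ^ 1 = 6
6 ^ 6 = 0
The nim-sum is 0, so this is a P-position: the player to move is in a losing position under optimal play; the first player is about to move from it and so loses — the second player wins.

the second player wins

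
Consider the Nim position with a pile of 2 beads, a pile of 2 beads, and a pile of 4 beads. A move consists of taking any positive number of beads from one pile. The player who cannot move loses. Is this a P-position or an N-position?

Bitwise XOR of the heap sizes:
  010  (2)
  010  (2)
  100  (4)
  ---
  100  (4)
The nim-sum is 4 ≠ 0, so this is an N-position: the player to move can win.

N-position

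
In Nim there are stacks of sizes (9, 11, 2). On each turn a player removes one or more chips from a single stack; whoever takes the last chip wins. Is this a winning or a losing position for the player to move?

Losing position

In binary:
  1001  (9)
  1011  (11)
  0010  (2)
  ----
  0000  (0)
The nim-sum is 0, so this is a P-position: the player to move is in a losing position under optimal play.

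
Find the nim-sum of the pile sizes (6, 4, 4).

Nim-sum: 6 ^ 4 ^ 4 = 6.

6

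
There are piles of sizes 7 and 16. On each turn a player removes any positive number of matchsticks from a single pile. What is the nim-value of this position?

23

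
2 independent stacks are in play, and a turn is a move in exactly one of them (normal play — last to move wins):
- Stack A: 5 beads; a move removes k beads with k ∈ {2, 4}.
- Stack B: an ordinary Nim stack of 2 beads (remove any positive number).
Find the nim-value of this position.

For stack A, compute g(0), g(1), … with moves {2, 4}:
g(0) = mex{} = 0
g(1) = mex{} = 0
g(2) = mex{0} = 1
g(3) = mex{0} = 1
g(4) = mex{0,1} = 2
g(5) = mex{0,1} = 2
So g(5) = 2.
Stack B is a plain Nim stack of size 2, so its Grundy value is 2.
By the Sprague-Grundy theorem, the Grundy value of a sum of independent games is the XOR of the component values.
Combined value = 2 ⊕ 2 = 0.

0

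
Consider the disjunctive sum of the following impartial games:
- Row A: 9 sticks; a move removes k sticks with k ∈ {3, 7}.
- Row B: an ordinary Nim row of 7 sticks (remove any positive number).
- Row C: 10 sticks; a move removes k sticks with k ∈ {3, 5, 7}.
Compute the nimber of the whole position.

6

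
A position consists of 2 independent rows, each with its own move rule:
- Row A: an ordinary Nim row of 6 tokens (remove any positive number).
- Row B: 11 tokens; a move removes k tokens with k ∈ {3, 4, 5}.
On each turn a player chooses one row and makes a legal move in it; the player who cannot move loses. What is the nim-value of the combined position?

7

Row A is a plain Nim row of size 6, so its Grundy value is 6.
Grundy values for row B (subtraction set {3, 4, 5}):
k:     0  1  2  3  4  5  6  7  8  9 10 11
g(k):  0  0  0  1  1  1  2  2  0  0  0  1
So g(11) = 1.
By the Sprague-Grundy theorem, the Grundy value of a sum of independent games is the XOR of the component values.
Combined value = 6 ⊕ 1 = 7.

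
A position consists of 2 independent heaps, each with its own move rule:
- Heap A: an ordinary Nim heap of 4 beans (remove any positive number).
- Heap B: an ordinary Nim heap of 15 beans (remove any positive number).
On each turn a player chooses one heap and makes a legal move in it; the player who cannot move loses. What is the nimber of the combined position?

11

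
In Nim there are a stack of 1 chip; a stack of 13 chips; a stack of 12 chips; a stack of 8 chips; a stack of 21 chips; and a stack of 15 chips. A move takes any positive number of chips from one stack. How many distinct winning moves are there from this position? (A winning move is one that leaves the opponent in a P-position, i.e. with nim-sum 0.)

Nim-sum: 1 ^ 13 ^ 12 ^ 8 ^ 21 ^ 15 = 18.
The overall nim-sum is X = 18. A stack of size p has a winning move iff p XOR X < p (reduce it to p XOR X).
  1: 1 XOR 18 = 19 ≥ 1 — no move.
  13: 13 XOR 18 = 31 ≥ 13 — no move.
  12: 12 XOR 18 = 30 ≥ 12 — no move.
  8: 8 XOR 18 = 26 ≥ 8 — no move.
  21: 21 XOR 18 = 7 < 21 — winning move (to 7).
  15: 15 XOR 18 = 29 ≥ 15 — no move.
That gives 1 winning move.

1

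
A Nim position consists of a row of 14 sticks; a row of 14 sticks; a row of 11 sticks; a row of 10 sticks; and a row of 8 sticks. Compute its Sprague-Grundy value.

In binary:
  1110  (14)
  1110  (14)
  1011  (11)
  1010  (10)
  1000  (8)
  ----
  1001  (9)

9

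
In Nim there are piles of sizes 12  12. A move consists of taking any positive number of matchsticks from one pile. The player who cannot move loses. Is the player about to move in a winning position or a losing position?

Losing position

Write each in binary and XOR column by column:
  1100  (12)
  1100  (12)
  ----
  0000  (0)
The nim-sum is 0, so this is a P-position: the player to move is in a losing position under optimal play.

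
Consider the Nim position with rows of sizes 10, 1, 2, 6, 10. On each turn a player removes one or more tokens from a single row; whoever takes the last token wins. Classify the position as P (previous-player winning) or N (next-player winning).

N-position

In binary:
  1010  (10)
  0001  (1)
  0010  (2)
  0110  (6)
  1010  (10)
  ----
  0101  (5)
The nim-sum is 5 ≠ 0, so this is an N-position: the player to move can win.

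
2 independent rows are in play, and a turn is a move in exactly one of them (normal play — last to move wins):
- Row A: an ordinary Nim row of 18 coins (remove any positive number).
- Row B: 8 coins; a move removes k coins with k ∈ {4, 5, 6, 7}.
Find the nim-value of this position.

16

Row A is a plain Nim row of size 18, so its Grundy value is 18.
Grundy values for row B (subtraction set {4, 5, 6, 7}):
g(0) = mex{} = 0
g(1) = mex{} = 0
g(2) = mex{} = 0
g(3) = mex{} = 0
g(4) = mex{0} = 1
g(5) = mex{0} = 1
g(6) = mex{0} = 1
g(7) = mex{0} = 1
g(8) = mex{0,1} = 2
So g(8) = 2.
By the Sprague-Grundy theorem, the Grundy value of a sum of independent games is the XOR of the component values.
Combined value = 18 XOR 2 = 16.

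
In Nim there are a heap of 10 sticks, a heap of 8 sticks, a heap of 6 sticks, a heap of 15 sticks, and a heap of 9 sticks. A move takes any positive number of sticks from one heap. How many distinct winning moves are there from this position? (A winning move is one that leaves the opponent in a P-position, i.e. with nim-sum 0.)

3

Compute the nim-sum pairwise:
10 ^ 8 = 2
2 ^ 6 = 4
4 ^ 15 = 11
11 ^ 9 = 2
The overall nim-sum is X = 2. A heap of size p has a winning move iff p XOR X < p (reduce it to p XOR X).
  10: 10 XOR 2 = 8 < 10 — winning move (to 8).
  8: 8 XOR 2 = 10 ≥ 8 — no move.
  6: 6 XOR 2 = 4 < 6 — winning move (to 4).
  15: 15 XOR 2 = 13 < 15 — winning move (to 13).
  9: 9 XOR 2 = 11 ≥ 9 — no move.
That gives 3 winning moves.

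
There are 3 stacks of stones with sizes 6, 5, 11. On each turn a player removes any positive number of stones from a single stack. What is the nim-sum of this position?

8

Compute the nim-sum pairwise:
6 ^ 5 = 3
3 ^ 11 = 8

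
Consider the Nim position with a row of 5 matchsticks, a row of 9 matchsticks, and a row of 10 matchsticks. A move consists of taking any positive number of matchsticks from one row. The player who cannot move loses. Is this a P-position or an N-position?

N-position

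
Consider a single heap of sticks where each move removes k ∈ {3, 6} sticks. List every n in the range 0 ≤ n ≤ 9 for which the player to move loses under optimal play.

0, 1, 2, 9

Compute g(0), g(1), … for moves {3, 6}:
k:     0  1  2  3  4  5  6  7  8  9
g(k):  0  0  0  1  1  1  2  2  2  0
The P-positions (g = 0) in 0..9 are 0, 1, 2, 9.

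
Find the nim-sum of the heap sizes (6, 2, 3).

7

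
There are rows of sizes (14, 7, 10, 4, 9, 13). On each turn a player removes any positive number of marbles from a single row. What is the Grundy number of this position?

3

Nim-sum: 14 XOR 7 XOR 10 XOR 4 XOR 9 XOR 13 = 3.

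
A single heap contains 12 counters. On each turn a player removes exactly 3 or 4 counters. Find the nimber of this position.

1

Grundy values for subtraction set {3, 4}:
g(0) = mex{} = 0
g(1) = mex{} = 0
g(2) = mex{} = 0
g(3) = mex{0} = 1
g(4) = mex{0} = 1
g(5) = mex{0} = 1
g(6) = mex{0,1} = 2
g(7) = mex{1} = 0
g(8) = mex{1} = 0
g(9) = mex{1,2} = 0
g(10) = mex{0,2} = 1
g(11) = mex{0} = 1
g(12) = mex{0} = 1
So g(12) = 1.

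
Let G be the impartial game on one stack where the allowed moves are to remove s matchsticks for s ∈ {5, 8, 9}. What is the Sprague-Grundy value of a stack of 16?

0

Compute g(0), g(1), … for moves {5, 8, 9}:
k:     0  1  2  3  4  5  6  7  8  9 10 11 12 13 14 15 16
g(k):  0  0  0  0  0  1  1  1  1  1  2  2  2  2  0  0  0
So g(16) = 0.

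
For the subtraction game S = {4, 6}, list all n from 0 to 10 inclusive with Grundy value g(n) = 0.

0, 1, 2, 3, 10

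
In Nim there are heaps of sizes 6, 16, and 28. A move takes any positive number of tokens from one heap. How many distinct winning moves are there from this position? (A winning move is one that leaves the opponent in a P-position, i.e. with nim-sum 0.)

Compute the nim-sum pairwise:
6 ^ 16 = 22
22 ^ 28 = 10
The overall nim-sum is X = 10. A heap of size p has a winning move iff p XOR X < p (reduce it to p XOR X).
  6: 6 XOR 10 = 12 ≥ 6 — no move.
  16: 16 XOR 10 = 26 ≥ 16 — no move.
  28: 28 XOR 10 = 22 < 28 — winning move (to 22).
That gives 1 winning move.

1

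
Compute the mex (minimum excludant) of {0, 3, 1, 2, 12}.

4

The values 0, 1, 2, 3 are all present; 4 is the first non-negative integer missing from the set.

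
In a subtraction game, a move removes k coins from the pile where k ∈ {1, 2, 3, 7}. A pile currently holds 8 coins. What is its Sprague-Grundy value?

Grundy values for subtraction set {1, 2, 3, 7}:
k:     0  1  2  3  4  5  6  7  8
g(k):  0  1  2  3  0  1  2  3  0
So g(8) = 0.

0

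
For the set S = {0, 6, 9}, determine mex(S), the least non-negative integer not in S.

1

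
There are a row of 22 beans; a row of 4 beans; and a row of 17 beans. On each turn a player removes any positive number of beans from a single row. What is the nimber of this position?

Compute the nim-sum pairwise:
22 ⊕ 4 = 18
18 ⊕ 17 = 3

3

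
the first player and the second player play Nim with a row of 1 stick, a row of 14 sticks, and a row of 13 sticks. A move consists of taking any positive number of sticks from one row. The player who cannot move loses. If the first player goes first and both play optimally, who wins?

Compute the nim-sum pairwise:
1 XOR 14 = 15
15 XOR 13 = 2
The nim-sum is 2 ≠ 0, so this is an N-position: the player to move can win; the first player has a winning move.

the first player wins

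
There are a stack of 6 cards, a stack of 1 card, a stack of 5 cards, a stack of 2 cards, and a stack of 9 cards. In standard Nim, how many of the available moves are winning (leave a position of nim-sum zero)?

1

Nim-sum: 6 ^ 1 ^ 5 ^ 2 ^ 9 = 9.
The overall nim-sum is X = 9. A stack of size p has a winning move iff p XOR X < p (reduce it to p XOR X).
  6: 6 XOR 9 = 15 ≥ 6 — no move.
  1: 1 XOR 9 = 8 ≥ 1 — no move.
  5: 5 XOR 9 = 12 ≥ 5 — no move.
  2: 2 XOR 9 = 11 ≥ 2 — no move.
  9: 9 XOR 9 = 0 < 9 — winning move (to 0).
That gives 1 winning move.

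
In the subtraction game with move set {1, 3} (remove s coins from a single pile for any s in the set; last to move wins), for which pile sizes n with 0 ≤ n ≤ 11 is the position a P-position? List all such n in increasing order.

0, 2, 4, 6, 8, 10

Compute g(0), g(1), … for moves {1, 3}:
g(0) = mex{} = 0
g(1) = mex{0} = 1
g(2) = mex{1} = 0
g(3) = mex{0} = 1
g(4) = mex{1} = 0
g(5) = mex{0} = 1
g(6) = mex{1} = 0
g(7) = mex{0} = 1
g(8) = mex{1} = 0
g(9) = mex{0} = 1
g(10) = mex{1} = 0
g(11) = mex{0} = 1
The P-positions (g = 0) in 0..11 are 0, 2, 4, 6, 8, 10.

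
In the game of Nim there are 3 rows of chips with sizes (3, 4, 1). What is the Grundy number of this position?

6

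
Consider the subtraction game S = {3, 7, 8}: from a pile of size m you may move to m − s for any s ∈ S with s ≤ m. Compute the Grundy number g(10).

Compute g(0), g(1), … for moves {3, 7, 8}:
k:     0  1  2  3  4  5  6  7  8  9 10
g(k):  0  0  0  1  1  1  0  2  2  1  3
So g(10) = 3.

3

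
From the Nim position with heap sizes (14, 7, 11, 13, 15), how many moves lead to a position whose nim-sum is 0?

Compute the nim-sum pairwise:
14 XOR 7 = 9
9 XOR 11 = 2
2 XOR 13 = 15
15 XOR 15 = 0
The nim-sum is already 0, so every move leaves a nonzero nim-sum — there are no winning moves.

0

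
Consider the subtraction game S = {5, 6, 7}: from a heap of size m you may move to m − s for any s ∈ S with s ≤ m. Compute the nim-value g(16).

0

Compute g(0), g(1), … for moves {5, 6, 7}:
k:     0  1  2  3  4  5  6  7  8  9 10 11 12 13 14 15 16
g(k):  0  0  0  0  0  1  1  1  1  1  2  2  0  0  0  0  0
So g(16) = 0.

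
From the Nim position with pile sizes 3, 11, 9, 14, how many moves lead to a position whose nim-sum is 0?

3

Nim-sum: 3 ^ 11 ^ 9 ^ 14 = 15.
The overall nim-sum is X = 15. A pile of size p has a winning move iff p XOR X < p (reduce it to p XOR X).
  3: 3 XOR 15 = 12 ≥ 3 — no move.
  11: 11 XOR 15 = 4 < 11 — winning move (to 4).
  9: 9 XOR 15 = 6 < 9 — winning move (to 6).
  14: 14 XOR 15 = 1 < 14 — winning move (to 1).
That gives 3 winning moves.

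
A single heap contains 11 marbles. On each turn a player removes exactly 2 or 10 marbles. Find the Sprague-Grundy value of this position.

Compute g(0), g(1), … for moves {2, 10}:
k:     0  1  2  3  4  5  6  7  8  9 10 11
g(k):  0  0  1  1  0  0  1  1  0  0  1  1
So g(11) = 1.

1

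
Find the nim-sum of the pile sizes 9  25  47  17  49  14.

In binary:
  001001  (9)
  011001  (25)
  101111  (47)
  010001  (17)
  110001  (49)
  001110  (14)
  ------
  010001  (17)

17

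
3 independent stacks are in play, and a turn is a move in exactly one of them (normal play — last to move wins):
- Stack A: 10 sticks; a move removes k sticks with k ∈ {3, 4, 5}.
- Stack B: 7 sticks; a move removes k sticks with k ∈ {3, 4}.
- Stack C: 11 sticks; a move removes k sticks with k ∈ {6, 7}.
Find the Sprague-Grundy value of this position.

1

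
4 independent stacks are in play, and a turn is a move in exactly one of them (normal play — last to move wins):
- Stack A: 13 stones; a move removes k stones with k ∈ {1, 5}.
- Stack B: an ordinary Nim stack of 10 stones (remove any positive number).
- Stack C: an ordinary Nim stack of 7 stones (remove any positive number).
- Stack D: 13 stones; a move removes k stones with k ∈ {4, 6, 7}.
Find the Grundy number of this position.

Grundy values for stack A (subtraction set {1, 5}):
k:     0  1  2  3  4  5  6  7  8  9 10 11 12 13
g(k):  0  1  0  1  0  1  0  1  0  1  0  1  0  1
So g(13) = 1.
Stack B is a plain Nim stack of size 10, so its Grundy value is 10.
Stack C is a plain Nim stack of size 7, so its Grundy value is 7.
Grundy values for stack D (subtraction set {4, 6, 7}):
g(0) = mex{} = 0
g(1) = mex{} = 0
g(2) = mex{} = 0
g(3) = mex{} = 0
g(4) = mex{0} = 1
g(5) = mex{0} = 1
g(6) = mex{0} = 1
g(7) = mex{0} = 1
g(8) = mex{0,1} = 2
g(9) = mex{0,1} = 2
g(10) = mex{0,1} = 2
g(11) = mex{1} = 0
g(12) = mex{1,2} = 0
g(13) = mex{1,2} = 0
So g(13) = 0.
By the Sprague-Grundy theorem, the Grundy value of a sum of independent games is the XOR of the component values.
Combined value = 1 ⊕ 10 ⊕ 7 ⊕ 0 = 12.

12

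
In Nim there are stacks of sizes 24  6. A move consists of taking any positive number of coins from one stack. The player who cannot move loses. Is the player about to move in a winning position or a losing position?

Winning position

Compute the nim-sum pairwise:
24 ^ 6 = 30
The nim-sum is 30 ≠ 0, so this is an N-position: the player to move can win.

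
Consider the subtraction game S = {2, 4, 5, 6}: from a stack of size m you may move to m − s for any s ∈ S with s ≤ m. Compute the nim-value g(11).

1

Grundy values for subtraction set {2, 4, 5, 6}:
g(0) = mex{} = 0
g(1) = mex{} = 0
g(2) = mex{0} = 1
g(3) = mex{0} = 1
g(4) = mex{0,1} = 2
g(5) = mex{0,1} = 2
g(6) = mex{0,1,2} = 3
g(7) = mex{0,1,2} = 3
g(8) = mex{1,2,3} = 0
g(9) = mex{1,2,3} = 0
g(10) = mex{0,2,3} = 1
g(11) = mex{0,2,3} = 1
So g(11) = 1.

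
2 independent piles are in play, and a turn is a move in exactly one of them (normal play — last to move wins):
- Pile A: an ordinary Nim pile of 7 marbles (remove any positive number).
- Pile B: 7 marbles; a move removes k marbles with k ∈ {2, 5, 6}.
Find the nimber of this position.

Pile A is a plain Nim pile of size 7, so its Grundy value is 7.
For pile B, compute g(0), g(1), … with moves {2, 5, 6}:
g(0) = mex{} = 0
g(1) = mex{} = 0
g(2) = mex{0} = 1
g(3) = mex{0} = 1
g(4) = mex{1} = 0
g(5) = mex{0,1} = 2
g(6) = mex{0} = 1
g(7) = mex{0,1,2} = 3
So g(7) = 3.
By the Sprague-Grundy theorem, the Grundy value of a sum of independent games is the XOR of the component values.
Combined value = 7 ⊕ 3 = 4.

4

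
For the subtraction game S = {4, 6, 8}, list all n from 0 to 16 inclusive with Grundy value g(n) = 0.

Grundy values for subtraction set {4, 6, 8}:
k:     0  1  2  3  4  5  6  7  8  9 10 11 12 13 14 15 16
g(k):  0  0  0  0  1  1  1  1  2  2  2  2  0  0  0  0  1
The P-positions (g = 0) in 0..16 are 0, 1, 2, 3, 12, 13, 14, 15.

0, 1, 2, 3, 12, 13, 14, 15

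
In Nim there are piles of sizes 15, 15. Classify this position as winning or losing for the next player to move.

In binary:
  1111  (15)
  1111  (15)
  ----
  0000  (0)
The nim-sum is 0, so this is a P-position: the player to move is in a losing position under optimal play.

Losing position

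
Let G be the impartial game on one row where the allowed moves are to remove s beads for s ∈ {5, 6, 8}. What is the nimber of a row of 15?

Grundy values for subtraction set {5, 6, 8}:
k:     0  1  2  3  4  5  6  7  8  9 10 11 12 13 14 15
g(k):  0  0  0  0  0  1  1  1  1  1  2  2  2  0  0  0
So g(15) = 0.

0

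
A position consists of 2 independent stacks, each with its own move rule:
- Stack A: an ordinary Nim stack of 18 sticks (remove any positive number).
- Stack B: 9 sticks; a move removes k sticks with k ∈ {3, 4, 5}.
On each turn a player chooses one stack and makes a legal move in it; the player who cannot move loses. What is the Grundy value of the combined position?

Stack A is a plain Nim stack of size 18, so its Grundy value is 18.
Grundy values for stack B (subtraction set {3, 4, 5}):
g(0) = mex{} = 0
g(1) = mex{} = 0
g(2) = mex{} = 0
g(3) = mex{0} = 1
g(4) = mex{0} = 1
g(5) = mex{0} = 1
g(6) = mex{0,1} = 2
g(7) = mex{0,1} = 2
g(8) = mex{1} = 0
g(9) = mex{1,2} = 0
So g(9) = 0.
The value of a disjunctive sum is the nim-sum of the parts.
Combined value = 18 XOR 0 = 18.

18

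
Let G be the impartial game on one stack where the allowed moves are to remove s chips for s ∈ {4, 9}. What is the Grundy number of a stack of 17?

1

Grundy values for subtraction set {4, 9}:
k:     0  1  2  3  4  5  6  7  8  9 10 11 12 13 14 15 16 17
g(k):  0  0  0  0  1  1  1  1  0  2  2  2  1  0  0  0  0  1
So g(17) = 1.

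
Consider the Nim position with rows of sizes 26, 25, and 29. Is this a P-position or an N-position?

N-position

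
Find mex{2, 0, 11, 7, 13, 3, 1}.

4

The values 0, 1, 2, 3 are all present; 4 is the first non-negative integer missing from the set.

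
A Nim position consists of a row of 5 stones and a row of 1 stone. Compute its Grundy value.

Compute the nim-sum pairwise:
5 XOR 1 = 4

4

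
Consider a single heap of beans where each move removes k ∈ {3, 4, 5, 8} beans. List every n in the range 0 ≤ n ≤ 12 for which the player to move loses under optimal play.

Grundy values for subtraction set {3, 4, 5, 8}:
g(0) = mex{} = 0
g(1) = mex{} = 0
g(2) = mex{} = 0
g(3) = mex{0} = 1
g(4) = mex{0} = 1
g(5) = mex{0} = 1
g(6) = mex{0,1} = 2
g(7) = mex{0,1} = 2
g(8) = mex{0,1} = 2
g(9) = mex{0,1,2} = 3
g(10) = mex{0,1,2} = 3
g(11) = mex{1,2} = 0
g(12) = mex{1,2,3} = 0
The P-positions (g = 0) in 0..12 are 0, 1, 2, 11, 12.

0, 1, 2, 11, 12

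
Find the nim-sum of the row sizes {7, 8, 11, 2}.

6

Nim-sum: 7 XOR 8 XOR 11 XOR 2 = 6.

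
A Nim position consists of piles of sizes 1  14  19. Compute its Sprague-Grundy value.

28

Compute the nim-sum pairwise:
1 ⊕ 14 = 15
15 ⊕ 19 = 28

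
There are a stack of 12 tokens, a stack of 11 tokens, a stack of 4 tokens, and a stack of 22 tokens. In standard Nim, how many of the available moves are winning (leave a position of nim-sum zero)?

1

Bitwise XOR of the heap sizes:
  01100  (12)
  01011  (11)
  00100  (4)
  10110  (22)
  -----
  10101  (21)
The overall nim-sum is X = 21. A stack of size p has a winning move iff p XOR X < p (reduce it to p XOR X).
  12: 12 XOR 21 = 25 ≥ 12 — no move.
  11: 11 XOR 21 = 30 ≥ 11 — no move.
  4: 4 XOR 21 = 17 ≥ 4 — no move.
  22: 22 XOR 21 = 3 < 22 — winning move (to 3).
That gives 1 winning move.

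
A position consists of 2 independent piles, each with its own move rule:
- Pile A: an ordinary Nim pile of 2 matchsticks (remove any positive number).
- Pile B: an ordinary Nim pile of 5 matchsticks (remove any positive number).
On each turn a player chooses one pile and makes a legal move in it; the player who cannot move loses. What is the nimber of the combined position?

7

Pile A is a plain Nim pile of size 2, so its Grundy value is 2.
Pile B is a plain Nim pile of size 5, so its Grundy value is 5.
The value of a disjunctive sum is the nim-sum of the parts.
Combined value = 2 ⊕ 5 = 7.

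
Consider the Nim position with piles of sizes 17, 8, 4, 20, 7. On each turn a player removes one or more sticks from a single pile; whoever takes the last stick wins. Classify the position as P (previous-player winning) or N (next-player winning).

Compute the nim-sum pairwise:
17 XOR 8 = 25
25 XOR 4 = 29
29 XOR 20 = 9
9 XOR 7 = 14
The nim-sum is 14 ≠ 0, so this is an N-position: the player to move can win.

N-position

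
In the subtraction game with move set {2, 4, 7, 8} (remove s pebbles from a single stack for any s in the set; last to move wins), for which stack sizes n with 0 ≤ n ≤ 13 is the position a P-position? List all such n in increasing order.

Build the Grundy sequence with g(k) = mex{g(k−s) : s ∈ {2, 4, 7, 8}, s ≤ k}:
g(0) = mex{} = 0
g(1) = mex{} = 0
g(2) = mex{0} = 1
g(3) = mex{0} = 1
g(4) = mex{0,1} = 2
g(5) = mex{0,1} = 2
g(6) = mex{1,2} = 0
g(7) = mex{0,1,2} = 3
g(8) = mex{0,2} = 1
g(9) = mex{0,1,2,3} = 4
g(10) = mex{0,1} = 2
g(11) = mex{1,2,3,4} = 0
g(12) = mex{1,2} = 0
g(13) = mex{0,2,4} = 1
The P-positions (g = 0) in 0..13 are 0, 1, 6, 11, 12.

0, 1, 6, 11, 12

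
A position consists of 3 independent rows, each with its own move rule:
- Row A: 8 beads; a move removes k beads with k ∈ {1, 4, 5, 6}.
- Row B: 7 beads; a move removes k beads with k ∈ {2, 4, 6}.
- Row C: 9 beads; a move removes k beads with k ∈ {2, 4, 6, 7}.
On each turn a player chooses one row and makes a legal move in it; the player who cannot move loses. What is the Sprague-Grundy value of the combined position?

Build the Grundy sequence for row A with g(k) = mex{g(k−s) : s ∈ {1, 4, 5, 6}, s ≤ k}:
g(0) = mex{} = 0
g(1) = mex{0} = 1
g(2) = mex{1} = 0
g(3) = mex{0} = 1
g(4) = mex{0,1} = 2
g(5) = mex{0,1,2} = 3
g(6) = mex{0,1,3} = 2
g(7) = mex{0,1,2} = 3
g(8) = mex{0,1,2,3} = 4
So g(8) = 4.
Grundy values for row B (subtraction set {2, 4, 6}):
g(0) = mex{} = 0
g(1) = mex{} = 0
g(2) = mex{0} = 1
g(3) = mex{0} = 1
g(4) = mex{0,1} = 2
g(5) = mex{0,1} = 2
g(6) = mex{0,1,2} = 3
g(7) = mex{0,1,2} = 3
So g(7) = 3.
For row C, compute g(0), g(1), … with moves {2, 4, 6, 7}:
g(0) = mex{} = 0
g(1) = mex{} = 0
g(2) = mex{0} = 1
g(3) = mex{0} = 1
g(4) = mex{0,1} = 2
g(5) = mex{0,1} = 2
g(6) = mex{0,1,2} = 3
g(7) = mex{0,1,2} = 3
g(8) = mex{0,1,2,3} = 4
g(9) = mex{1,2,3} = 0
So g(9) = 0.
By the Sprague-Grundy theorem, the Grundy value of a sum of independent games is the XOR of the component values.
Combined value = 4 XOR 3 XOR 0 = 7.

7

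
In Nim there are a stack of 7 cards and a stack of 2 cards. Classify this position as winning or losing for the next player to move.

Winning position

Bitwise XOR of the heap sizes:
  111  (7)
  010  (2)
  ---
  101  (5)
The nim-sum is 5 ≠ 0, so this is an N-position: the player to move can win.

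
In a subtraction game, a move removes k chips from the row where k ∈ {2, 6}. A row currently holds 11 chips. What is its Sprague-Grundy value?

1

Build the Grundy sequence with g(k) = mex{g(k−s) : s ∈ {2, 6}, s ≤ k}:
g(0) = mex{} = 0
g(1) = mex{} = 0
g(2) = mex{0} = 1
g(3) = mex{0} = 1
g(4) = mex{1} = 0
g(5) = mex{1} = 0
g(6) = mex{0} = 1
g(7) = mex{0} = 1
g(8) = mex{1} = 0
g(9) = mex{1} = 0
g(10) = mex{0} = 1
g(11) = mex{0} = 1
So g(11) = 1.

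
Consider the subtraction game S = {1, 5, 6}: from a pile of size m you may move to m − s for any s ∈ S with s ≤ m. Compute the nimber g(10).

Compute g(0), g(1), … for moves {1, 5, 6}:
k:     0  1  2  3  4  5  6  7  8  9 10
g(k):  0  1  0  1  0  1  2  3  2  3  2
So g(10) = 2.

2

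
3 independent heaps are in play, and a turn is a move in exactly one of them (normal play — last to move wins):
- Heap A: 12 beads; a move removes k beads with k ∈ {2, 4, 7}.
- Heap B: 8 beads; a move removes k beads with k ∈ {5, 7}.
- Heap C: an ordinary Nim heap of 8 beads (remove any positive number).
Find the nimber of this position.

9

Build the Grundy sequence for heap A with g(k) = mex{g(k−s) : s ∈ {2, 4, 7}, s ≤ k}:
k:     0  1  2  3  4  5  6  7  8  9 10 11 12
g(k):  0  0  1  1  2  2  0  3  1  0  2  1  0
So g(12) = 0.
Grundy values for heap B (subtraction set {5, 7}):
g(0) = mex{} = 0
g(1) = mex{} = 0
g(2) = mex{} = 0
g(3) = mex{} = 0
g(4) = mex{} = 0
g(5) = mex{0} = 1
g(6) = mex{0} = 1
g(7) = mex{0} = 1
g(8) = mex{0} = 1
So g(8) = 1.
Heap C is a plain Nim heap of size 8, so its Grundy value is 8.
The value of a disjunctive sum is the nim-sum of the parts.
Combined value = 0 XOR 1 XOR 8 = 9.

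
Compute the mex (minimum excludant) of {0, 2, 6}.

1

0 is in the set but 1 is not, so the mex is 1.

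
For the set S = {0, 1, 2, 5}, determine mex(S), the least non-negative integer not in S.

The values 0, 1, 2 are all present; 3 is the first non-negative integer missing from the set.

3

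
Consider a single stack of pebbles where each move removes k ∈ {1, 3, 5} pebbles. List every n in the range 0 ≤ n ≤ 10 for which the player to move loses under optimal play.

Compute g(0), g(1), … for moves {1, 3, 5}:
g(0) = mex{} = 0
g(1) = mex{0} = 1
g(2) = mex{1} = 0
g(3) = mex{0} = 1
g(4) = mex{1} = 0
g(5) = mex{0} = 1
g(6) = mex{1} = 0
g(7) = mex{0} = 1
g(8) = mex{1} = 0
g(9) = mex{0} = 1
g(10) = mex{1} = 0
The P-positions (g = 0) in 0..10 are 0, 2, 4, 6, 8, 10.

0, 2, 4, 6, 8, 10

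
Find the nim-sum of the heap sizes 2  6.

4

Compute the nim-sum pairwise:
2 ⊕ 6 = 4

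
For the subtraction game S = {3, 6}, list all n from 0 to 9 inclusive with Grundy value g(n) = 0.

0, 1, 2, 9

Compute g(0), g(1), … for moves {3, 6}:
k:     0  1  2  3  4  5  6  7  8  9
g(k):  0  0  0  1  1  1  2  2  2  0
The P-positions (g = 0) in 0..9 are 0, 1, 2, 9.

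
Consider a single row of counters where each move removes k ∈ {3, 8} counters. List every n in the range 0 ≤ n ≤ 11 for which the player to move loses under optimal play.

0, 1, 2, 6, 7, 11

Build the Grundy sequence with g(k) = mex{g(k−s) : s ∈ {3, 8}, s ≤ k}:
k:     0  1  2  3  4  5  6  7  8  9 10 11
g(k):  0  0  0  1  1  1  0  0  2  1  1  0
The P-positions (g = 0) in 0..11 are 0, 1, 2, 6, 7, 11.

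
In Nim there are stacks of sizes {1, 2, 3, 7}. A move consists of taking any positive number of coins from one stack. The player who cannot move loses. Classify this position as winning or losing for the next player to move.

Winning position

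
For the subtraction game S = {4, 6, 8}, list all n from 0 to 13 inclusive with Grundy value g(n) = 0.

0, 1, 2, 3, 12, 13

Compute g(0), g(1), … for moves {4, 6, 8}:
g(0) = mex{} = 0
g(1) = mex{} = 0
g(2) = mex{} = 0
g(3) = mex{} = 0
g(4) = mex{0} = 1
g(5) = mex{0} = 1
g(6) = mex{0} = 1
g(7) = mex{0} = 1
g(8) = mex{0,1} = 2
g(9) = mex{0,1} = 2
g(10) = mex{0,1} = 2
g(11) = mex{0,1} = 2
g(12) = mex{1,2} = 0
g(13) = mex{1,2} = 0
The P-positions (g = 0) in 0..13 are 0, 1, 2, 3, 12, 13.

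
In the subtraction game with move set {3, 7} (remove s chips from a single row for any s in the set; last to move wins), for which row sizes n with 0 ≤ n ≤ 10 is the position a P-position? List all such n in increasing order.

0, 1, 2, 6, 10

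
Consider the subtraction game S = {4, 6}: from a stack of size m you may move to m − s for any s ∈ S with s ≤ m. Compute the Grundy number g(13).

Grundy values for subtraction set {4, 6}:
g(0) = mex{} = 0
g(1) = mex{} = 0
g(2) = mex{} = 0
g(3) = mex{} = 0
g(4) = mex{0} = 1
g(5) = mex{0} = 1
g(6) = mex{0} = 1
g(7) = mex{0} = 1
g(8) = mex{0,1} = 2
g(9) = mex{0,1} = 2
g(10) = mex{1} = 0
g(11) = mex{1} = 0
g(12) = mex{1,2} = 0
g(13) = mex{1,2} = 0
So g(13) = 0.

0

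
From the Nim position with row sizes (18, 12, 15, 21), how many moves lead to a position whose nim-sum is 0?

3

Compute the nim-sum pairwise:
18 ^ 12 = 30
30 ^ 15 = 17
17 ^ 21 = 4
The overall nim-sum is X = 4. A row of size p has a winning move iff p XOR X < p (reduce it to p XOR X).
  18: 18 XOR 4 = 22 ≥ 18 — no move.
  12: 12 XOR 4 = 8 < 12 — winning move (to 8).
  15: 15 XOR 4 = 11 < 15 — winning move (to 11).
  21: 21 XOR 4 = 17 < 21 — winning move (to 17).
That gives 3 winning moves.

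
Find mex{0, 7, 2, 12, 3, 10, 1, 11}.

4

The values 0, 1, 2, 3 are all present; 4 is the first non-negative integer missing from the set.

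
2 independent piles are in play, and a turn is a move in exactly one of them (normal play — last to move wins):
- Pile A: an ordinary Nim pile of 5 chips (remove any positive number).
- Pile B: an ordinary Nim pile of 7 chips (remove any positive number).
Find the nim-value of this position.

Pile A is a plain Nim pile of size 5, so its Grundy value is 5.
Pile B is a plain Nim pile of size 7, so its Grundy value is 7.
The value of a disjunctive sum is the nim-sum of the parts.
Combined value = 5 XOR 7 = 2.

2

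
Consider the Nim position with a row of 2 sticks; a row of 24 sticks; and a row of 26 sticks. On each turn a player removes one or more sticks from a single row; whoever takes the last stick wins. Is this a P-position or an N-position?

P-position

Bitwise XOR of the heap sizes:
  00010  (2)
  11000  (24)
  11010  (26)
  -----
  00000  (0)
The nim-sum is 0, so this is a P-position: the player to move is in a losing position under optimal play.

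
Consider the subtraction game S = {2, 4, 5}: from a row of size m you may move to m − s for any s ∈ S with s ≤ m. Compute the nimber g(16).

Grundy values for subtraction set {2, 4, 5}:
k:     0  1  2  3  4  5  6  7  8  9 10 11 12 13 14 15 16
g(k):  0  0  1  1  2  2  3  0  0  1  1  2  2  3  0  0  1
So g(16) = 1.

1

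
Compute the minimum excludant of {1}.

0 is not in the set, so the mex is 0.

0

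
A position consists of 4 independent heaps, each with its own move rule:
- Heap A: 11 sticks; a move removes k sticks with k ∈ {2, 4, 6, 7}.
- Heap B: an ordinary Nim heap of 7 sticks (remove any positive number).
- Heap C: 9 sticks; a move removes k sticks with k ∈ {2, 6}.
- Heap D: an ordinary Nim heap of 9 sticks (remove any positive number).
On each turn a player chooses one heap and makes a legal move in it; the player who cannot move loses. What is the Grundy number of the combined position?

For heap A, compute g(0), g(1), … with moves {2, 4, 6, 7}:
k:     0  1  2  3  4  5  6  7  8  9 10 11
g(k):  0  0  1  1  2  2  3  3  4  0  0  1
So g(11) = 1.
Heap B is a plain Nim heap of size 7, so its Grundy value is 7.
Grundy values for heap C (subtraction set {2, 6}):
k:     0  1  2  3  4  5  6  7  8  9
g(k):  0  0  1  1  0  0  1  1  0  0
So g(9) = 0.
Heap D is a plain Nim heap of size 9, so its Grundy value is 9.
By the Sprague-Grundy theorem, the Grundy value of a sum of independent games is the XOR of the component values.
Combined value = 1 XOR 7 XOR 0 XOR 9 = 15.

15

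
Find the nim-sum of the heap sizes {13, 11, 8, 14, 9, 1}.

8

Compute the nim-sum pairwise:
13 ^ 11 = 6
6 ^ 8 = 14
14 ^ 14 = 0
0 ^ 9 = 9
9 ^ 1 = 8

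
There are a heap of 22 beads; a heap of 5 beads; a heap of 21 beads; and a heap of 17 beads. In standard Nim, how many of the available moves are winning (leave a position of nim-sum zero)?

3

Bitwise XOR of the heap sizes:
  10110  (22)
  00101  (5)
  10101  (21)
  10001  (17)
  -----
  10111  (23)
The overall nim-sum is X = 23. A heap of size p has a winning move iff p XOR X < p (reduce it to p XOR X).
  22: 22 XOR 23 = 1 < 22 — winning move (to 1).
  5: 5 XOR 23 = 18 ≥ 5 — no move.
  21: 21 XOR 23 = 2 < 21 — winning move (to 2).
  17: 17 XOR 23 = 6 < 17 — winning move (to 6).
That gives 3 winning moves.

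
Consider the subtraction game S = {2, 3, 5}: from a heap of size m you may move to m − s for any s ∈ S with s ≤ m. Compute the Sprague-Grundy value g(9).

1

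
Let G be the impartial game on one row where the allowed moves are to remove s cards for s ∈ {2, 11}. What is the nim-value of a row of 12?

Grundy values for subtraction set {2, 11}:
g(0) = mex{} = 0
g(1) = mex{} = 0
g(2) = mex{0} = 1
g(3) = mex{0} = 1
g(4) = mex{1} = 0
g(5) = mex{1} = 0
g(6) = mex{0} = 1
g(7) = mex{0} = 1
g(8) = mex{1} = 0
g(9) = mex{1} = 0
g(10) = mex{0} = 1
g(11) = mex{0} = 1
g(12) = mex{0,1} = 2
So g(12) = 2.

2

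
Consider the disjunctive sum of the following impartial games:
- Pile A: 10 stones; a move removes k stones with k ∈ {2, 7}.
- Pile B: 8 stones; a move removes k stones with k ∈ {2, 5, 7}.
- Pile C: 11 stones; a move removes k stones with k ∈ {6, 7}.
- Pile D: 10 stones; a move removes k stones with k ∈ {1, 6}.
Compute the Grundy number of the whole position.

For pile A, compute g(0), g(1), … with moves {2, 7}:
k:     0  1  2  3  4  5  6  7  8  9 10
g(k):  0  0  1  1  0  0  1  1  2  0  0
So g(10) = 0.
For pile B, compute g(0), g(1), … with moves {2, 5, 7}:
k:     0  1  2  3  4  5  6  7  8
g(k):  0  0  1  1  0  2  1  3  2
So g(8) = 2.
Grundy values for pile C (subtraction set {6, 7}):
g(0) = mex{} = 0
g(1) = mex{} = 0
g(2) = mex{} = 0
g(3) = mex{} = 0
g(4) = mex{} = 0
g(5) = mex{} = 0
g(6) = mex{0} = 1
g(7) = mex{0} = 1
g(8) = mex{0} = 1
g(9) = mex{0} = 1
g(10) = mex{0} = 1
g(11) = mex{0} = 1
So g(11) = 1.
For pile D, compute g(0), g(1), … with moves {1, 6}:
g(0) = mex{} = 0
g(1) = mex{0} = 1
g(2) = mex{1} = 0
g(3) = mex{0} = 1
g(4) = mex{1} = 0
g(5) = mex{0} = 1
g(6) = mex{0,1} = 2
g(7) = mex{1,2} = 0
g(8) = mex{0} = 1
g(9) = mex{1} = 0
g(10) = mex{0} = 1
So g(10) = 1.
The value of a disjunctive sum is the nim-sum of the parts.
Combined value = 0 ⊕ 2 ⊕ 1 ⊕ 1 = 2.

2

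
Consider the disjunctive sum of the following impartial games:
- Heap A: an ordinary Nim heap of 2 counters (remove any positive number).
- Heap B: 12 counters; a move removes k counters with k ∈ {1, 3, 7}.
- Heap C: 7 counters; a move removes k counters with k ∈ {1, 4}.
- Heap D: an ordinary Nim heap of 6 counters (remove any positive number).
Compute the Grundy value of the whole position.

4

Heap A is a plain Nim heap of size 2, so its Grundy value is 2.
Grundy values for heap B (subtraction set {1, 3, 7}):
g(0) = mex{} = 0
g(1) = mex{0} = 1
g(2) = mex{1} = 0
g(3) = mex{0} = 1
g(4) = mex{1} = 0
g(5) = mex{0} = 1
g(6) = mex{1} = 0
g(7) = mex{0} = 1
g(8) = mex{1} = 0
g(9) = mex{0} = 1
g(10) = mex{1} = 0
g(11) = mex{0} = 1
g(12) = mex{1} = 0
So g(12) = 0.
Build the Grundy sequence for heap C with g(k) = mex{g(k−s) : s ∈ {1, 4}, s ≤ k}:
g(0) = mex{} = 0
g(1) = mex{0} = 1
g(2) = mex{1} = 0
g(3) = mex{0} = 1
g(4) = mex{0,1} = 2
g(5) = mex{1,2} = 0
g(6) = mex{0} = 1
g(7) = mex{1} = 0
So g(7) = 0.
Heap D is a plain Nim heap of size 6, so its Grundy value is 6.
The value of a disjunctive sum is the nim-sum of the parts.
Combined value = 2 XOR 0 XOR 0 XOR 6 = 4.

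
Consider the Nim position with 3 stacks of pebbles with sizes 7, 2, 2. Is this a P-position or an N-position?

N-position

Nim-sum: 7 ⊕ 2 ⊕ 2 = 7.
The nim-sum is 7 ≠ 0, so this is an N-position: the player to move can win.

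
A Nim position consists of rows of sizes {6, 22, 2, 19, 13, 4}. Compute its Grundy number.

8

Write each in binary and XOR column by column:
  00110  (6)
  10110  (22)
  00010  (2)
  10011  (19)
  01101  (13)
  00100  (4)
  -----
  01000  (8)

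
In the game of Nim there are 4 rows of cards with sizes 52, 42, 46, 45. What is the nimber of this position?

Compute the nim-sum pairwise:
52 ⊕ 42 = 30
30 ⊕ 46 = 48
48 ⊕ 45 = 29

29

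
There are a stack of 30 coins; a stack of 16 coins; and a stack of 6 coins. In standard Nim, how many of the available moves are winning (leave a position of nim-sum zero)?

Nim-sum: 30 ^ 16 ^ 6 = 8.
The overall nim-sum is X = 8. A stack of size p has a winning move iff p XOR X < p (reduce it to p XOR X).
  30: 30 XOR 8 = 22 < 30 — winning move (to 22).
  16: 16 XOR 8 = 24 ≥ 16 — no move.
  6: 6 XOR 8 = 14 ≥ 6 — no move.
That gives 1 winning move.

1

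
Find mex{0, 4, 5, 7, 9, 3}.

1

0 is in the set but 1 is not, so the mex is 1.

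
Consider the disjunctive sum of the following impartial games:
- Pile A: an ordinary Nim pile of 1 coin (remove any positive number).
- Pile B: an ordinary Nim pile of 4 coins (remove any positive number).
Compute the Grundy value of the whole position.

Pile A is a plain Nim pile of size 1, so its Grundy value is 1.
Pile B is a plain Nim pile of size 4, so its Grundy value is 4.
By the Sprague-Grundy theorem, the Grundy value of a sum of independent games is the XOR of the component values.
Combined value = 1 ⊕ 4 = 5.

5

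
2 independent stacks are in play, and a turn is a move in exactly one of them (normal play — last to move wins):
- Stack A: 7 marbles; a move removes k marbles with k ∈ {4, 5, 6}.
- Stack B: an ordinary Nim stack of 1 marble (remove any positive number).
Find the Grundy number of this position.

For stack A, compute g(0), g(1), … with moves {4, 5, 6}:
k:     0  1  2  3  4  5  6  7
g(k):  0  0  0  0  1  1  1  1
So g(7) = 1.
Stack B is a plain Nim stack of size 1, so its Grundy value is 1.
The value of a disjunctive sum is the nim-sum of the parts.
Combined value = 1 XOR 1 = 0.

0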